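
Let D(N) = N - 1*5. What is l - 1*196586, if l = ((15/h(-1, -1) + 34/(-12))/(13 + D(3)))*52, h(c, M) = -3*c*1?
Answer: -6487000/33 ≈ -1.9658e+5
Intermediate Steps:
D(N) = -5 + N (D(N) = N - 5 = -5 + N)
h(c, M) = -3*c
l = 338/33 (l = ((15/((-3*(-1))) + 34/(-12))/(13 + (-5 + 3)))*52 = ((15/3 + 34*(-1/12))/(13 - 2))*52 = ((15*(1/3) - 17/6)/11)*52 = ((5 - 17/6)*(1/11))*52 = ((13/6)*(1/11))*52 = (13/66)*52 = 338/33 ≈ 10.242)
l - 1*196586 = 338/33 - 1*196586 = 338/33 - 196586 = -6487000/33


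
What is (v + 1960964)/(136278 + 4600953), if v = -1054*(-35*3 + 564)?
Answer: 1477178/4737231 ≈ 0.31182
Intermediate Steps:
v = -483786 (v = -1054*(-105 + 564) = -1054*459 = -483786)
(v + 1960964)/(136278 + 4600953) = (-483786 + 1960964)/(136278 + 4600953) = 1477178/4737231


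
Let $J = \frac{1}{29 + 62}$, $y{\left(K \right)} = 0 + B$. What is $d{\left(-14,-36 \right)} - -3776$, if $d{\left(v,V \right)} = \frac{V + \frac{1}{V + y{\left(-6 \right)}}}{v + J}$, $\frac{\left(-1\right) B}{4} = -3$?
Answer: $\frac{115443067}{30552} \approx 3778.6$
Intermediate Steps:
$B = 12$ ($B = \left(-4\right) \left(-3\right) = 12$)
$y{\left(K \right)} = 12$ ($y{\left(K \right)} = 0 + 12 = 12$)
$J = \frac{1}{91} \approx 0.010989$
$d{\left(v,V \right)} = \frac{V + \frac{1}{12 + V}}{\frac{1}{91} + v}$ ($d{\left(v,V \right)} = \frac{V + \frac{1}{V + 12}}{v + \frac{1}{91}} = \frac{V + \frac{1}{12 + V}}{\frac{1}{91} + v}$)
$d{\left(-14,-36 \right)} - -3776 = \frac{91 \left(1 + \left(-36\right)^{2} + 12 \left(-36\right)\right)}{12 - 36 + 1092 \left(-14\right) + 91 \left(-36\right) \left(-14\right)} - -3776 = \frac{91 \left(1 + 1296 - 432\right)}{12 - 36 - 15288 + 45864} + 3776 = 91 \cdot \frac{1}{30552} \cdot 865 + 3776 = \frac{78715}{30552} + 3776 = \frac{115443067}{30552}$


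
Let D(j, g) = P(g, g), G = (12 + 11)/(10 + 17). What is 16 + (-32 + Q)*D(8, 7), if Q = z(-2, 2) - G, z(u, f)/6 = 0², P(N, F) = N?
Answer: -5777/27 ≈ -213.96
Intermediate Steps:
z(u, f) = 0 (z(u, f) = 6*0² = 6*0 = 0)
G = 23/27 ≈ 0.85185
D(j, g) = g
Q = -23/27 (Q = 0 - 1*23/27 = 0 - 23/27 = -23/27 ≈ -0.85185)
16 + (-32 + Q)*D(8, 7) = 16 + (-32 - 23/27)*7 = 16 - 887/27*7 = 16 - 6209/27 = -5777/27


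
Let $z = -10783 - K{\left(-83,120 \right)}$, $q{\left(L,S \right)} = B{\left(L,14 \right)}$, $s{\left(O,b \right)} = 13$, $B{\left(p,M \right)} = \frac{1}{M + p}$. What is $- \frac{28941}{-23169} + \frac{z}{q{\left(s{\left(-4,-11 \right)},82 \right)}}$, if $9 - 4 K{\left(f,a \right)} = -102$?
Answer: $- \frac{9017035015}{30892} \approx -2.9189 \cdot 10^{5}$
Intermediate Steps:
$K{\left(f,a \right)} = \frac{111}{4}$ ($K{\left(f,a \right)} = \frac{9}{4} - - \frac{51}{2} = \frac{9}{4} + \frac{51}{2} = \frac{111}{4}$)
$q{\left(L,S \right)} = \frac{1}{14 + L}$
$z = - \frac{43243}{4}$ ($z = -10783 - \frac{111}{4} = - \frac{43243}{4} \approx -10811.0$)
$- \frac{28941}{-23169} + \frac{z}{q{\left(s{\left(-4,-11 \right)},82 \right)}} = - \frac{28941}{-23169} - \frac{43243}{4 \frac{1}{14 + 13}} = \left(-28941\right) \left(- \frac{1}{23169}\right) - \frac{43243}{4 \cdot \frac{1}{27}} = \frac{9647}{7723} - \frac{43243 \frac{1}{\frac{1}{27}}}{4} = \frac{9647}{7723} - \frac{1167561}{4} = - \frac{9017035015}{30892}$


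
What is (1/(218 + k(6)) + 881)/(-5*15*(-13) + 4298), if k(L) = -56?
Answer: 142723/854226 ≈ 0.16708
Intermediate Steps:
(1/(218 + k(6)) + 881)/(-5*15*(-13) + 4298) = (1/(218 - 56) + 881)/(-5*15*(-13) + 4298) = (1/162 + 881)/(-75*(-13) + 4298) = (1/162 + 881)/(975 + 4298) = (142723/162)/5273 = (142723/162)*(1/5273) = 142723/854226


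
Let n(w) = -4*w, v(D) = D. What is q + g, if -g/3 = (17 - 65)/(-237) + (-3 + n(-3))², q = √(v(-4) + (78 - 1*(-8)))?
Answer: -19245/79 + √82 ≈ -234.55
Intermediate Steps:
q = √82 (q = √(-4 + (78 - 1*(-8))) = √(-4 + (78 + 8)) = √(-4 + 86) = √82 ≈ 9.0554)
g = -19245/79 (g = -3*((17 - 65)/(-237) + (-3 - 4*(-3))²) = -3*(-48*(-1/237) + (-3 + 12)²) = -3*(16/79 + 9²) = -3*(16/79 + 81) = -3*6415/79 = -19245/79 ≈ -243.61)
q + g = √82 - 19245/79 = -19245/79 + √82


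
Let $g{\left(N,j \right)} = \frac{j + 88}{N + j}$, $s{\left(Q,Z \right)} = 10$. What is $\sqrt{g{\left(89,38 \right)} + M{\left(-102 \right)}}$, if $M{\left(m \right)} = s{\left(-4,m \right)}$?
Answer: $\frac{2 \sqrt{44323}}{127} \approx 3.3154$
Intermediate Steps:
$M{\left(m \right)} = 10$
$g{\left(N,j \right)} = \frac{88 + j}{N + j}$
$\sqrt{g{\left(89,38 \right)} + M{\left(-102 \right)}} = \sqrt{\frac{88 + 38}{89 + 38} + 10} = \sqrt{\frac{1}{127} \cdot 126 + 10} = \sqrt{\frac{126}{127} + 10} = \sqrt{\frac{1396}{127}} = \frac{2 \sqrt{44323}}{127}$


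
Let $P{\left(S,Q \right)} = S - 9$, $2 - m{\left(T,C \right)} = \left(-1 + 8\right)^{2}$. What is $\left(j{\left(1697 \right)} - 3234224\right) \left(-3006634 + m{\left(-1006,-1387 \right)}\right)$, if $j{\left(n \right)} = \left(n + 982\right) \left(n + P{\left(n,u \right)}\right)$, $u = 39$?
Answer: $-17541551230071$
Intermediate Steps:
$m{\left(T,C \right)} = -47$ ($m{\left(T,C \right)} = 2 - \left(-1 + 8\right)^{2} = 2 - 7^{2} = 2 - 49 = -47$)
$P{\left(S,Q \right)} = -9 + S$
$j{\left(n \right)} = \left(-9 + 2 n\right) \left(982 + n\right)$ ($j{\left(n \right)} = \left(n + 982\right) \left(n + \left(-9 + n\right)\right) = \left(982 + n\right) \left(-9 + 2 n\right) = \left(-9 + 2 n\right) \left(982 + n\right)$)
$\left(j{\left(1697 \right)} - 3234224\right) \left(-3006634 + m{\left(-1006,-1387 \right)}\right) = \left(\left(-8838 + 2 \cdot 1697^{2} + 1955 \cdot 1697\right) - 3234224\right) \left(-3006634 - 47\right) = \left(\left(-8838 + 2 \cdot 2879809 + 3317635\right) - 3234224\right) \left(-3006681\right) = \left(\left(-8838 + 5759618 + 3317635\right) - 3234224\right) \left(-3006681\right) = \left(9068415 - 3234224\right) \left(-3006681\right) = 5834191 \left(-3006681\right) = -17541551230071$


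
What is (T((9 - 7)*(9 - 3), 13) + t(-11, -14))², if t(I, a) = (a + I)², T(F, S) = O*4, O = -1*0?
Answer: 390625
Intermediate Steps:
O = 0
T(F, S) = 0 (T(F, S) = 0*4 = 0)
t(I, a) = (I + a)²
(T((9 - 7)*(9 - 3), 13) + t(-11, -14))² = (0 + (-11 - 14)²)² = (0 + (-25)²)² = (0 + 625)² = 625² = 390625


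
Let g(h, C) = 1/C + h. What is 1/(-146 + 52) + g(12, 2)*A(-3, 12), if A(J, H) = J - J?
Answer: -1/94 ≈ -0.010638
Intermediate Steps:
g(h, C) = h + 1/C
A(J, H) = 0
1/(-146 + 52) + g(12, 2)*A(-3, 12) = 1/(-146 + 52) + (12 + 1/2)*0 = 1/(-94) + (12 + ½)*0 = -1/94 + (25/2)*0 = -1/94 + 0 = -1/94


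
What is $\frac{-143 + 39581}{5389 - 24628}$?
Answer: $- \frac{13146}{6413} \approx -2.0499$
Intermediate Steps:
$\frac{-143 + 39581}{5389 - 24628} = \frac{39438}{-19239} = 39438 \left(- \frac{1}{19239}\right) = - \frac{13146}{6413}$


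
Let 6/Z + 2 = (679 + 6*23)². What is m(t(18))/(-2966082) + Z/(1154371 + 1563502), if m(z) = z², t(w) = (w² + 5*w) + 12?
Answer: -54870626495771064/896817086483211397 ≈ -0.061184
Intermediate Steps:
t(w) = 12 + w² + 5*w
Z = 6/667487 (Z = 6/(-2 + (679 + 6*23)²) = 6/(-2 + (679 + 138)²) = 6/(-2 + 817²) = 6/(-2 + 667489) = 6/667487 ≈ 8.9889e-6)
m(t(18))/(-2966082) + Z/(1154371 + 1563502) = (12 + 18² + 5*18)²/(-2966082) + 6/(667487*(1154371 + 1563502)) = (12 + 324 + 90)²*(-1/2966082) + (6/667487)/2717873 = 426²*(-1/2966082) + (6/667487)*(1/2717873) = 181476*(-1/2966082) + 6/1814144895151 = -30246/494347 + 6/1814144895151 = -54870626495771064/896817086483211397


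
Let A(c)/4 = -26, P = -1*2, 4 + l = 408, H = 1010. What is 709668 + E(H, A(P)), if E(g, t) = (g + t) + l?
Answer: 710978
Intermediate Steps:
l = 404 (l = -4 + 408 = 404)
P = -2
A(c) = -104 (A(c) = 4*(-26) = -104)
E(g, t) = 404 + g + t (E(g, t) = (g + t) + 404 = 404 + g + t)
709668 + E(H, A(P)) = 709668 + (404 + 1010 - 104) = 709668 + 1310 = 710978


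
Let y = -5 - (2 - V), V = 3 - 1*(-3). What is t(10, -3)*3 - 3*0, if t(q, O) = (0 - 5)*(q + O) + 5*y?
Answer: -120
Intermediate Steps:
V = 6 (V = 3 + 3 = 6)
y = -1 (y = -5 - (2 - 1*6) = -5 - (2 - 6) = -5 - 1*(-4) = -5 + 4 = -1)
t(q, O) = -5 - 5*O - 5*q (t(q, O) = (0 - 5)*(q + O) + 5*(-1) = -5*(O + q) - 5 = (-5*O - 5*q) - 5 = -5 - 5*O - 5*q)
t(10, -3)*3 - 3*0 = (-5 - 5*(-3) - 5*10)*3 - 3*0 = (-5 + 15 - 50)*3 + 0 = -40*3 + 0 = -120 + 0 = -120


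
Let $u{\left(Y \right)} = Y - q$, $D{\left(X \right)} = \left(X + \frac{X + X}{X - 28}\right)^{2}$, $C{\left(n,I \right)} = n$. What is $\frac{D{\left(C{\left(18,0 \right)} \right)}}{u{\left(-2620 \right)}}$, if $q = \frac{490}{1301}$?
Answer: $- \frac{374688}{4734875} \approx -0.079134$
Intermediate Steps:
$q = \frac{490}{1301}$ ($q = 490 \cdot \frac{1}{1301} = \frac{490}{1301} \approx 0.37663$)
$D{\left(X \right)} = \left(X + \frac{2 X}{-28 + X}\right)^{2}$
$u{\left(Y \right)} = - \frac{490}{1301} + Y$ ($u{\left(Y \right)} = Y - \frac{490}{1301} = - \frac{490}{1301} + Y$)
$\frac{D{\left(C{\left(18,0 \right)} \right)}}{u{\left(-2620 \right)}} = \frac{18^{2} \frac{1}{\left(-28 + 18\right)^{2}} \left(-26 + 18\right)^{2}}{- \frac{490}{1301} - 2620} = \frac{324 \cdot \frac{1}{100} \left(-8\right)^{2}}{- \frac{3409110}{1301}} = 324 \cdot \frac{1}{100} \cdot 64 \left(- \frac{1301}{3409110}\right) = \frac{5184}{25} \left(- \frac{1301}{3409110}\right) = - \frac{374688}{4734875}$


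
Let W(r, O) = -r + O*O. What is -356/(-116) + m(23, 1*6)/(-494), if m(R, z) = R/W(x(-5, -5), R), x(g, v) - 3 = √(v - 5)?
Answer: 6082212917/1981901818 - 23*I*√10/136682884 ≈ 3.0689 - 5.3213e-7*I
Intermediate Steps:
x(g, v) = 3 + √(-5 + v) (x(g, v) = 3 + √(v - 5) = 3 + √(-5 + v))
W(r, O) = O² - r (W(r, O) = -r + O² = O² - r)
m(R, z) = R/(-3 + R² - I*√10) (m(R, z) = R/(R² - (3 + √(-5 - 5))) = R/(R² - (3 + √(-10))) = R/(R² - (3 + I*√10)) = R/(R² + (-3 - I*√10)) = R/(-3 + R² - I*√10))
-356/(-116) + m(23, 1*6)/(-494) = -356/(-116) + (23/(-3 + 23² - I*√10))/(-494) = -356*(-1/116) + (23/(-3 + 529 - I*√10))*(-1/494) = 89/29 + (23/(526 - I*√10))*(-1/494) = 89/29 - 23/(494*(526 - I*√10))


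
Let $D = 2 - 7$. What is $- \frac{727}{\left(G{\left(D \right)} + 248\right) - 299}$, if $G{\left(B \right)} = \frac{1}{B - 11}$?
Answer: $\frac{11632}{817} \approx 14.237$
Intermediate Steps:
$D = -5$
$G{\left(B \right)} = \frac{1}{-11 + B}$
$- \frac{727}{\left(G{\left(D \right)} + 248\right) - 299} = - \frac{727}{\left(\frac{1}{-11 - 5} + 248\right) - 299} = - \frac{727}{\left(\frac{1}{-16} + 248\right) - 299} = - \frac{727}{\left(- \frac{1}{16} + 248\right) - 299} = - \frac{727}{\frac{3967}{16} - 299} = - \frac{727}{- \frac{817}{16}} = \left(-727\right) \left(- \frac{16}{817}\right) = \frac{11632}{817}$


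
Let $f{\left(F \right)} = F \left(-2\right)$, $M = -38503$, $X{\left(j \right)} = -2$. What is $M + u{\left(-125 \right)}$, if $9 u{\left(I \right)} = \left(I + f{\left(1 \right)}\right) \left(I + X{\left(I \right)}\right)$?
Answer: $- \frac{330398}{9} \approx -36711.0$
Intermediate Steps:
$f{\left(F \right)} = - 2 F$
$u{\left(I \right)} = \frac{\left(-2 + I\right)^{2}}{9}$ ($u{\left(I \right)} = \frac{\left(I - 2\right) \left(I - 2\right)}{9} = \frac{\left(I - 2\right) \left(-2 + I\right)}{9} = \frac{\left(-2 + I\right) \left(-2 + I\right)}{9} = \frac{\left(-2 + I\right)^{2}}{9}$)
$M + u{\left(-125 \right)} = -38503 + \left(\frac{4}{9} - - \frac{500}{9} + \frac{\left(-125\right)^{2}}{9}\right) = -38503 + \left(\frac{4}{9} + \frac{500}{9} + \frac{1}{9} \cdot 15625\right) = -38503 + \left(\frac{4}{9} + \frac{500}{9} + \frac{15625}{9}\right) = -38503 + \frac{16129}{9} = - \frac{330398}{9}$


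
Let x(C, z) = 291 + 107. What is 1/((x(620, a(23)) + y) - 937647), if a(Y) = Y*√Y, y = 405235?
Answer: -1/532014 ≈ -1.8796e-6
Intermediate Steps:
a(Y) = Y^(3/2)
x(C, z) = 398
1/((x(620, a(23)) + y) - 937647) = 1/((398 + 405235) - 937647) = 1/(405633 - 937647) = 1/(-532014) = -1/532014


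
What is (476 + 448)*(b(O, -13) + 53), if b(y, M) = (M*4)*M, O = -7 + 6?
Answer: 673596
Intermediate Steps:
O = -1
b(y, M) = 4*M² (b(y, M) = (4*M)*M = 4*M²)
(476 + 448)*(b(O, -13) + 53) = (476 + 448)*(4*(-13)² + 53) = 924*(4*169 + 53) = 924*(676 + 53) = 924*729 = 673596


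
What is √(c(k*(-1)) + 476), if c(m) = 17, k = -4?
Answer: √493 ≈ 22.204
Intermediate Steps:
√(c(k*(-1)) + 476) = √(17 + 476) = √493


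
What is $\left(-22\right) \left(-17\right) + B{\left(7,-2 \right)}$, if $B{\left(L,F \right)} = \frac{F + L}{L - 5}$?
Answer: $\frac{753}{2} \approx 376.5$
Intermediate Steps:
$B{\left(L,F \right)} = \frac{F + L}{-5 + L}$
$\left(-22\right) \left(-17\right) + B{\left(7,-2 \right)} = \left(-22\right) \left(-17\right) + \frac{-2 + 7}{-5 + 7} = 374 + \frac{1}{2} \cdot 5 = 374 + \frac{5}{2} = \frac{753}{2}$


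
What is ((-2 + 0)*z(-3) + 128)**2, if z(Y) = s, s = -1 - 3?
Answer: 18496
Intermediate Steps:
s = -4
z(Y) = -4
((-2 + 0)*z(-3) + 128)**2 = ((-2 + 0)*(-4) + 128)**2 = (-2*(-4) + 128)**2 = (8 + 128)**2 = 136**2 = 18496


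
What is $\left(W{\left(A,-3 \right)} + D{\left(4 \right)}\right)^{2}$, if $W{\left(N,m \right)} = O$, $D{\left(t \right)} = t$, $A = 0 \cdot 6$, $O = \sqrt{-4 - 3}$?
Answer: $\left(4 + i \sqrt{7}\right)^{2} \approx 9.0 + 21.166 i$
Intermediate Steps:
$O = i \sqrt{7}$ ($O = \sqrt{-7} = i \sqrt{7} \approx 2.6458 i$)
$A = 0$
$W{\left(N,m \right)} = i \sqrt{7}$
$\left(W{\left(A,-3 \right)} + D{\left(4 \right)}\right)^{2} = \left(i \sqrt{7} + 4\right)^{2} = \left(4 + i \sqrt{7}\right)^{2}$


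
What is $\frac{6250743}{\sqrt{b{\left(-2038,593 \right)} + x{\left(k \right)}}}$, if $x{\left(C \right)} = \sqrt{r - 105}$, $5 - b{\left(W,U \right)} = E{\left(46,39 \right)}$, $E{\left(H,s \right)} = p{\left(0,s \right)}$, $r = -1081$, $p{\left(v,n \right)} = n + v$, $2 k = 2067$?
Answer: $\frac{6250743}{\sqrt{-34 + i \sqrt{1186}}} \approx 3.4651 \cdot 10^{5} - 8.2903 \cdot 10^{5} i$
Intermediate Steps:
$k = \frac{2067}{2}$ ($k = \frac{1}{2} \cdot 2067 = \frac{2067}{2} \approx 1033.5$)
$E{\left(H,s \right)} = s$ ($E{\left(H,s \right)} = s + 0 = s$)
$b{\left(W,U \right)} = -34$ ($b{\left(W,U \right)} = 5 - 39 = -34$)
$x{\left(C \right)} = i \sqrt{1186}$ ($x{\left(C \right)} = \sqrt{-1081 - 105} = \sqrt{-1186} = i \sqrt{1186}$)
$\frac{6250743}{\sqrt{b{\left(-2038,593 \right)} + x{\left(k \right)}}} = \frac{6250743}{\sqrt{-34 + i \sqrt{1186}}}$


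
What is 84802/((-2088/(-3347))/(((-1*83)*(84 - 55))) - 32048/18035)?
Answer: -212434990025035/4452132484 ≈ -47715.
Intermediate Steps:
84802/((-2088/(-3347))/(((-1*83)*(84 - 55))) - 32048/18035) = 84802/((-2088*(-1/3347))/((-83*29)) - 32048*1/18035) = 84802/((2088/3347)/(-2407) - 32048/18035) = 84802/((2088/3347)*(-1/2407) - 32048/18035) = 84802/(-72/277801 - 32048/18035) = 84802/(-8904264968/5010141035) = 84802*(-5010141035/8904264968) = -212434990025035/4452132484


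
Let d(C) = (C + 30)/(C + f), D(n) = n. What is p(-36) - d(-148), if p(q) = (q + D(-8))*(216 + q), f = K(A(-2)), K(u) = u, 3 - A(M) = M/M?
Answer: -578219/73 ≈ -7920.8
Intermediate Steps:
A(M) = 2 (A(M) = 3 - M/M = 3 - 1*1 = 3 - 1 = 2)
f = 2
p(q) = (-8 + q)*(216 + q) (p(q) = (q - 8)*(216 + q) = (-8 + q)*(216 + q))
d(C) = (30 + C)/(2 + C) (d(C) = (C + 30)/(C + 2) = (30 + C)/(2 + C))
p(-36) - d(-148) = (-1728 + (-36)**2 + 208*(-36)) - (30 - 148)/(2 - 148) = (-1728 + 1296 - 7488) - (-118)/(-146) = -7920 - (-1)*(-118)/146 = -7920 - 1*59/73 = -7920 - 59/73 = -578219/73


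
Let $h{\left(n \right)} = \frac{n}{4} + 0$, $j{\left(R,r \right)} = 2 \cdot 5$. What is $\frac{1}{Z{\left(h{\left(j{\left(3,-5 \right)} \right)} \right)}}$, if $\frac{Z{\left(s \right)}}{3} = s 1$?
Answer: $\frac{2}{15} \approx 0.13333$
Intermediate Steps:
$j{\left(R,r \right)} = 10$
$h{\left(n \right)} = \frac{n}{4}$ ($h{\left(n \right)} = n \frac{1}{4} + 0 = \frac{n}{4} + 0 = \frac{n}{4}$)
$Z{\left(s \right)} = 3 s$ ($Z{\left(s \right)} = 3 s 1 = 3 s$)
$\frac{1}{Z{\left(h{\left(j{\left(3,-5 \right)} \right)} \right)}} = \frac{1}{3 \cdot \frac{1}{4} \cdot 10} = \frac{1}{3 \cdot \frac{5}{2}} = \frac{1}{\frac{15}{2}} = \frac{2}{15}$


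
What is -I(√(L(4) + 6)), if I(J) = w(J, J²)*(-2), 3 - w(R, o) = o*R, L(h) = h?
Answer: 6 - 20*√10 ≈ -57.246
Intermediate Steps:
w(R, o) = 3 - R*o (w(R, o) = 3 - o*R = 3 - R*o)
I(J) = -6 + 2*J³ (I(J) = (3 - J*J²)*(-2) = (3 - J³)*(-2) = -6 + 2*J³)
-I(√(L(4) + 6)) = -(-6 + 2*(√(4 + 6))³) = -(-6 + 2*(√10)³) = -(-6 + 2*(10*√10)) = -(-6 + 20*√10) = 6 - 20*√10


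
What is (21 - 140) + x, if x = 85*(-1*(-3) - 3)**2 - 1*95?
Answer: -214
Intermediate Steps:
x = -95 (x = 85*(3 - 3)**2 - 95 = 85*0**2 - 95 = 85*0 - 95 = 0 - 95 = -95)
(21 - 140) + x = (21 - 140) - 95 = -119 - 95 = -214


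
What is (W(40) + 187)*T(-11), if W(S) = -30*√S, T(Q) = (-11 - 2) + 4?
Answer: -1683 + 540*√10 ≈ 24.630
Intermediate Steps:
T(Q) = -9 (T(Q) = -13 + 4 = -9)
(W(40) + 187)*T(-11) = (-60*√10 + 187)*(-9) = (187 - 60*√10)*(-9) = -1683 + 540*√10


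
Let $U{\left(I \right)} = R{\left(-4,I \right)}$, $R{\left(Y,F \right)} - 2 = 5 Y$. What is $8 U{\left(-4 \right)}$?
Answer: $-144$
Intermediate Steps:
$R{\left(Y,F \right)} = 2 + 5 Y$
$U{\left(I \right)} = -18$ ($U{\left(I \right)} = 2 + 5 \left(-4\right) = 2 - 20 = -18$)
$8 U{\left(-4 \right)} = 8 \left(-18\right) = -144$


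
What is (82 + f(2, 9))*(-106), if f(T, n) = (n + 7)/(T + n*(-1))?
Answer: -59148/7 ≈ -8449.7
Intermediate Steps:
f(T, n) = (7 + n)/(T - n)
(82 + f(2, 9))*(-106) = (82 + (7 + 9)/(2 - 1*9))*(-106) = (82 + 16/(2 - 9))*(-106) = (82 + 16/(-7))*(-106) = (82 - ⅐*16)*(-106) = (82 - 16/7)*(-106) = (558/7)*(-106) = -59148/7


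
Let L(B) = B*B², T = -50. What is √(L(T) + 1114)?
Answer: I*√123886 ≈ 351.97*I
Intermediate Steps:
L(B) = B³
√(L(T) + 1114) = √((-50)³ + 1114) = √(-125000 + 1114) = √(-123886) = I*√123886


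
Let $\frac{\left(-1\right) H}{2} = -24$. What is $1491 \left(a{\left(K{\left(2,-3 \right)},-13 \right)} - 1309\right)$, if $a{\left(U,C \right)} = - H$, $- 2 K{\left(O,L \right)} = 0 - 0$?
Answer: $-2023287$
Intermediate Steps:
$H = 48$ ($H = \left(-2\right) \left(-24\right) = 48$)
$K{\left(O,L \right)} = 0$ ($K{\left(O,L \right)} = - \frac{0 - 0}{2} = - \frac{0 + 0}{2} = \left(- \frac{1}{2}\right) 0 = 0$)
$a{\left(U,C \right)} = -48$ ($a{\left(U,C \right)} = \left(-1\right) 48 = -48$)
$1491 \left(a{\left(K{\left(2,-3 \right)},-13 \right)} - 1309\right) = 1491 \left(-48 - 1309\right) = 1491 \left(-1357\right) = -2023287$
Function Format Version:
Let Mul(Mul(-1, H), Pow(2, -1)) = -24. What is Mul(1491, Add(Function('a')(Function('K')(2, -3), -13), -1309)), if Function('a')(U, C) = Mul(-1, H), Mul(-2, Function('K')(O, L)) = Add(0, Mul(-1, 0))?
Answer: -2023287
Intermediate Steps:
H = 48 (H = Mul(-2, -24) = 48)
Function('K')(O, L) = 0 (Function('K')(O, L) = Mul(Rational(-1, 2), Add(0, Mul(-1, 0))) = Mul(Rational(-1, 2), Add(0, 0)) = Mul(Rational(-1, 2), 0) = 0)
Function('a')(U, C) = -48 (Function('a')(U, C) = Mul(-1, 48) = -48)
Mul(1491, Add(Function('a')(Function('K')(2, -3), -13), -1309)) = Mul(1491, Add(-48, -1309)) = Mul(1491, -1357) = -2023287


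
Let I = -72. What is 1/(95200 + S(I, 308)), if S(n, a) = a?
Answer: 1/95508 ≈ 1.0470e-5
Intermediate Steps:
1/(95200 + S(I, 308)) = 1/(95200 + 308) = 1/95508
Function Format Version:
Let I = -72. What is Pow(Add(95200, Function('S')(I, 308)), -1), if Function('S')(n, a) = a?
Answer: Rational(1, 95508) ≈ 1.0470e-5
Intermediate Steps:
Pow(Add(95200, Function('S')(I, 308)), -1) = Pow(Add(95200, 308), -1) = Pow(95508, -1) = Rational(1, 95508)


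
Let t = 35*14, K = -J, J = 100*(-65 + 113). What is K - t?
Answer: -5290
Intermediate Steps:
J = 4800 (J = 100*48 = 4800)
K = -4800 (K = -1*4800 = -4800)
t = 490
K - t = -4800 - 1*490 = -4800 - 490 = -5290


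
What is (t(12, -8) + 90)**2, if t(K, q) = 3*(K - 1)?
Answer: 15129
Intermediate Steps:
t(K, q) = -3 + 3*K (t(K, q) = 3*(-1 + K) = -3 + 3*K)
(t(12, -8) + 90)**2 = ((-3 + 3*12) + 90)**2 = ((-3 + 36) + 90)**2 = (33 + 90)**2 = 123**2 = 15129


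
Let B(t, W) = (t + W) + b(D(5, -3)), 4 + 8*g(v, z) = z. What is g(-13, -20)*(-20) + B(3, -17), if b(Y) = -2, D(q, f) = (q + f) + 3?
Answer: 44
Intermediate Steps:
g(v, z) = -½ + z/8
D(q, f) = 3 + f + q (D(q, f) = (f + q) + 3 = 3 + f + q)
B(t, W) = -2 + W + t (B(t, W) = (t + W) - 2 = (W + t) - 2 = -2 + W + t)
g(-13, -20)*(-20) + B(3, -17) = (-½ + (⅛)*(-20))*(-20) + (-2 - 17 + 3) = (-½ - 5/2)*(-20) - 16 = -3*(-20) - 16 = 60 - 16 = 44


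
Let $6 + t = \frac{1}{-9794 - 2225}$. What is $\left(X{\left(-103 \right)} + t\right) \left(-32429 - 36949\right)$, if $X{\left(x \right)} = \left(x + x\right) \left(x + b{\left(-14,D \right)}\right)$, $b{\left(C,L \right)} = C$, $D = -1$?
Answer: $- \frac{20092550300094}{12019} \approx -1.6717 \cdot 10^{9}$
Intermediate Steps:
$t = - \frac{72115}{12019}$ ($t = -6 + \frac{1}{-9794 - 2225} = -6 + \frac{1}{-12019} = -6 - \frac{1}{12019} = - \frac{72115}{12019} \approx -6.0001$)
$X{\left(x \right)} = 2 x \left(-14 + x\right)$ ($X{\left(x \right)} = \left(x + x\right) \left(x - 14\right) = 2 x \left(-14 + x\right)$)
$\left(X{\left(-103 \right)} + t\right) \left(-32429 - 36949\right) = \left(2 \left(-103\right) \left(-14 - 103\right) - \frac{72115}{12019}\right) \left(-32429 - 36949\right) = \left(2 \left(-103\right) \left(-117\right) - \frac{72115}{12019}\right) \left(-69378\right) = \left(24102 - \frac{72115}{12019}\right) \left(-69378\right) = \frac{289609823}{12019} \left(-69378\right) = - \frac{20092550300094}{12019}$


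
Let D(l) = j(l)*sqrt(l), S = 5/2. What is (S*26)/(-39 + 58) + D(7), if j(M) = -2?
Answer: 65/19 - 2*sqrt(7) ≈ -1.8704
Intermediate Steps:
S = 5/2 (S = 5*(1/2) = 5/2 ≈ 2.5000)
D(l) = -2*sqrt(l)
(S*26)/(-39 + 58) + D(7) = ((5/2)*26)/(-39 + 58) - 2*sqrt(7) = 65/19 - 2*sqrt(7)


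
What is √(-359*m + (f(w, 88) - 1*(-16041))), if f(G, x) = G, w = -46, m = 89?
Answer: 2*I*√3989 ≈ 126.32*I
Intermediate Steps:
√(-359*m + (f(w, 88) - 1*(-16041))) = √(-359*89 + (-46 - 1*(-16041))) = √(-31951 + (-46 + 16041)) = √(-31951 + 15995) = √(-15956) = 2*I*√3989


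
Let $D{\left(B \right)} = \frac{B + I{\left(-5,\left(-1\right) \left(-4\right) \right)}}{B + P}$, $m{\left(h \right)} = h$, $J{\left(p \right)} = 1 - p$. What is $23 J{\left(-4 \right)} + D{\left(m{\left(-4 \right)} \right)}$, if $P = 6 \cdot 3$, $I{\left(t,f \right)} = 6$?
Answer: $\frac{806}{7} \approx 115.14$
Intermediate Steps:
$P = 18$
$D{\left(B \right)} = \frac{6 + B}{18 + B}$ ($D{\left(B \right)} = \frac{B + 6}{B + 18} = \frac{6 + B}{18 + B}$)
$23 J{\left(-4 \right)} + D{\left(m{\left(-4 \right)} \right)} = 23 \left(1 - -4\right) + \frac{6 - 4}{18 - 4} = 23 \left(1 + 4\right) + \frac{1}{14} \cdot 2 = 23 \cdot 5 + \frac{1}{14} \cdot 2 = 115 + \frac{1}{7} = \frac{806}{7}$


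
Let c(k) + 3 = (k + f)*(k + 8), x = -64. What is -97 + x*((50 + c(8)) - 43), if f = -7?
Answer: -1377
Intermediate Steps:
c(k) = -3 + (-7 + k)*(8 + k) (c(k) = -3 + (k - 7)*(k + 8) = -3 + (-7 + k)*(8 + k))
-97 + x*((50 + c(8)) - 43) = -97 - 64*((50 + (-59 + 8 + 8²)) - 43) = -97 - 64*((50 + (-59 + 8 + 64)) - 43) = -97 - 64*((50 + 13) - 43) = -97 - 64*(63 - 43) = -97 - 64*20 = -97 - 1280 = -1377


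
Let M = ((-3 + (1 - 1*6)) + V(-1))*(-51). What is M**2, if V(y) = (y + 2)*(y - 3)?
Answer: 374544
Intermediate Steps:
V(y) = (-3 + y)*(2 + y) (V(y) = (2 + y)*(-3 + y) = (-3 + y)*(2 + y))
M = 612 (M = ((-3 + (1 - 1*6)) + (-6 + (-1)**2 - 1*(-1)))*(-51) = ((-3 + (1 - 6)) + (-6 + 1 + 1))*(-51) = ((-3 - 5) - 4)*(-51) = (-8 - 4)*(-51) = -12*(-51) = 612)
M**2 = 612**2 = 374544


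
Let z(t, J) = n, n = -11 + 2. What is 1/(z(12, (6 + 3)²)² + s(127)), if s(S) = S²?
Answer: 1/16210 ≈ 6.1690e-5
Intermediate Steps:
n = -9
z(t, J) = -9
1/(z(12, (6 + 3)²)² + s(127)) = 1/((-9)² + 127²) = 1/(81 + 16129) = 1/16210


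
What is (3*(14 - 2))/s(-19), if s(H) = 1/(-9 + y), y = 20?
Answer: 396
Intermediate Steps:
s(H) = 1/11 (s(H) = 1/(-9 + 20) = 1/11)
(3*(14 - 2))/s(-19) = (3*(14 - 2))/(1/11) = (3*12)*11 = 36*11 = 396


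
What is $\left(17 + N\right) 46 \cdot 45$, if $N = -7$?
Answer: $20700$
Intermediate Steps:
$\left(17 + N\right) 46 \cdot 45 = \left(17 - 7\right) 46 \cdot 45 = 10 \cdot 46 \cdot 45 = 460 \cdot 45 = 20700$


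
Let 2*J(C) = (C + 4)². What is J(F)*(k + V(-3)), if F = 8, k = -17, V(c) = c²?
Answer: -576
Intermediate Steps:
J(C) = (4 + C)²/2 (J(C) = (C + 4)²/2 = (4 + C)²/2)
J(F)*(k + V(-3)) = ((4 + 8)²/2)*(-17 + (-3)²) = ((½)*12²)*(-17 + 9) = ((½)*144)*(-8) = 72*(-8) = -576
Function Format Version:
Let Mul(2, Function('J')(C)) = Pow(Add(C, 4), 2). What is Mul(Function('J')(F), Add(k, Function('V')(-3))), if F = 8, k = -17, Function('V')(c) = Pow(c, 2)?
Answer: -576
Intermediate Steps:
Function('J')(C) = Mul(Rational(1, 2), Pow(Add(4, C), 2)) (Function('J')(C) = Mul(Rational(1, 2), Pow(Add(C, 4), 2)) = Mul(Rational(1, 2), Pow(Add(4, C), 2)))
Mul(Function('J')(F), Add(k, Function('V')(-3))) = Mul(Mul(Rational(1, 2), Pow(Add(4, 8), 2)), Add(-17, Pow(-3, 2))) = Mul(Mul(Rational(1, 2), Pow(12, 2)), Add(-17, 9)) = Mul(Mul(Rational(1, 2), 144), -8) = Mul(72, -8) = -576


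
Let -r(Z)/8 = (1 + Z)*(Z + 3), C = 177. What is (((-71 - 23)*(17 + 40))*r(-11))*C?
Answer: 606954240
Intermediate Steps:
r(Z) = -8*(1 + Z)*(3 + Z) (r(Z) = -8*(1 + Z)*(Z + 3) = -8*(1 + Z)*(3 + Z))
(((-71 - 23)*(17 + 40))*r(-11))*C = (((-71 - 23)*(17 + 40))*(-24 - 32*(-11) - 8*(-11)²))*177 = ((-94*57)*(-24 + 352 - 8*121))*177 = -5358*(-24 + 352 - 968)*177 = -5358*(-640)*177 = 3429120*177 = 606954240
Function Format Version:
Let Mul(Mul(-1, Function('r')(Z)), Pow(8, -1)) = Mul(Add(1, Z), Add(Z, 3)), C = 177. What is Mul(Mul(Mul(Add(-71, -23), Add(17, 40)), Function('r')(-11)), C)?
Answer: 606954240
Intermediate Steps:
Function('r')(Z) = Mul(-8, Add(1, Z), Add(3, Z)) (Function('r')(Z) = Mul(-8, Mul(Add(1, Z), Add(Z, 3))) = Mul(-8, Mul(Add(1, Z), Add(3, Z))) = Mul(-8, Add(1, Z), Add(3, Z)))
Mul(Mul(Mul(Add(-71, -23), Add(17, 40)), Function('r')(-11)), C) = Mul(Mul(Mul(Add(-71, -23), Add(17, 40)), Add(-24, Mul(-32, -11), Mul(-8, Pow(-11, 2)))), 177) = Mul(Mul(Mul(-94, 57), Add(-24, 352, Mul(-8, 121))), 177) = Mul(Mul(-5358, Add(-24, 352, -968)), 177) = Mul(Mul(-5358, -640), 177) = Mul(3429120, 177) = 606954240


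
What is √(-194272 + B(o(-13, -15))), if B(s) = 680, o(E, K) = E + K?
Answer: 2*I*√48398 ≈ 439.99*I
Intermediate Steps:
√(-194272 + B(o(-13, -15))) = √(-194272 + 680) = √(-193592) = 2*I*√48398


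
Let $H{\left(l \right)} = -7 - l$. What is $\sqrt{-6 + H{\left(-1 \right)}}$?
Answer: $2 i \sqrt{3} \approx 3.4641 i$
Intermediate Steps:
$\sqrt{-6 + H{\left(-1 \right)}} = \sqrt{-6 - 6} = \sqrt{-12} = 2 i \sqrt{3}$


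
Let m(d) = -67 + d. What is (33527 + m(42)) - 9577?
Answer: 23925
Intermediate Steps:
(33527 + m(42)) - 9577 = (33527 + (-67 + 42)) - 9577 = (33527 - 25) - 9577 = 33502 - 9577 = 23925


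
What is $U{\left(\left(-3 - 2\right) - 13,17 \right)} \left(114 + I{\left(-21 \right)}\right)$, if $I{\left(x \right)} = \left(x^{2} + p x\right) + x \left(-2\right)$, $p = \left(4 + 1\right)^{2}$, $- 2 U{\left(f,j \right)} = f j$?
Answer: $11016$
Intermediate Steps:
$U{\left(f,j \right)} = - \frac{f j}{2}$
$p = 25$ ($p = 5^{2} = 25$)
$I{\left(x \right)} = x^{2} + 23 x$ ($I{\left(x \right)} = \left(x^{2} + 25 x\right) + x \left(-2\right) = \left(x^{2} + 25 x\right) - 2 x = x^{2} + 23 x$)
$U{\left(\left(-3 - 2\right) - 13,17 \right)} \left(114 + I{\left(-21 \right)}\right) = \left(- \frac{1}{2}\right) \left(\left(-3 - 2\right) - 13\right) 17 \left(114 - 21 \left(23 - 21\right)\right) = \left(- \frac{1}{2}\right) \left(-5 - 13\right) 17 \left(114 - 42\right) = \left(- \frac{1}{2}\right) \left(-18\right) 17 \left(114 - 42\right) = 153 \cdot 72 = 11016$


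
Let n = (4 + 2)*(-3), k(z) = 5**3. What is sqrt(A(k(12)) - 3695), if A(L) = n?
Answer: I*sqrt(3713) ≈ 60.934*I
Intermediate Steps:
k(z) = 125
n = -18 (n = 6*(-3) = -18)
A(L) = -18
sqrt(A(k(12)) - 3695) = sqrt(-18 - 3695) = sqrt(-3713) = I*sqrt(3713)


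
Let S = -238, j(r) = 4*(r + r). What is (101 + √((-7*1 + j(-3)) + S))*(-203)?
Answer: -20503 - 203*I*√269 ≈ -20503.0 - 3329.4*I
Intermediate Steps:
j(r) = 8*r (j(r) = 4*(2*r) = 8*r)
(101 + √((-7*1 + j(-3)) + S))*(-203) = (101 + √((-7*1 + 8*(-3)) - 238))*(-203) = (101 + √((-7 - 24) - 238))*(-203) = (101 + √(-31 - 238))*(-203) = (101 + √(-269))*(-203) = (101 + I*√269)*(-203) = -20503 - 203*I*√269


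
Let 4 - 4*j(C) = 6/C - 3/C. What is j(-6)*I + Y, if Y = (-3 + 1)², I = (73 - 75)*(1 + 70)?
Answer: -623/4 ≈ -155.75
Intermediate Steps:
I = -142 (I = -2*71 = -142)
j(C) = 1 - 3/(4*C) (j(C) = 1 - (6/C - 3/C)/4 = 1 - 3/(4*C))
Y = 4 (Y = (-2)² = 4)
j(-6)*I + Y = ((-¾ - 6)/(-6))*(-142) + 4 = -⅙*(-27/4)*(-142) + 4 = (9/8)*(-142) + 4 = -639/4 + 4 = -623/4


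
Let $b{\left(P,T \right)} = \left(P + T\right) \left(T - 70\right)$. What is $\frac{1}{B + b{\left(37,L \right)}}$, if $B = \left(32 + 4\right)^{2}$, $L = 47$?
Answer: $- \frac{1}{636} \approx -0.0015723$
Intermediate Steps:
$b{\left(P,T \right)} = \left(-70 + T\right) \left(P + T\right)$ ($b{\left(P,T \right)} = \left(P + T\right) \left(-70 + T\right) = \left(-70 + T\right) \left(P + T\right)$)
$B = 1296$ ($B = 36^{2} = 1296$)
$\frac{1}{B + b{\left(37,L \right)}} = \frac{1}{1296 + \left(47^{2} - 2590 - 3290 + 37 \cdot 47\right)} = \frac{1}{1296 + \left(2209 - 2590 - 3290 + 1739\right)} = \frac{1}{1296 - 1932} = \frac{1}{-636} = - \frac{1}{636}$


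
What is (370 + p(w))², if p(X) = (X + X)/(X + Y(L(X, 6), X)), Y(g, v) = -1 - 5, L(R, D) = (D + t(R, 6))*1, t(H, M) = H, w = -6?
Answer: 137641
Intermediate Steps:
L(R, D) = D + R (L(R, D) = (D + R)*1 = D + R)
Y(g, v) = -6
p(X) = 2*X/(-6 + X) (p(X) = (X + X)/(X - 6) = (2*X)/(-6 + X) = 2*X/(-6 + X))
(370 + p(w))² = (370 + 2*(-6)/(-6 - 6))² = (370 + 2*(-6)/(-12))² = (370 + 2*(-6)*(-1/12))² = (370 + 1)² = 371² = 137641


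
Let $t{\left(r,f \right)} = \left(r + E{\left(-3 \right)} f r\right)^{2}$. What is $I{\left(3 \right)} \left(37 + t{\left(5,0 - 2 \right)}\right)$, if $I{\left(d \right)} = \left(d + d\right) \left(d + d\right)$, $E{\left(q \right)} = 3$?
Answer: $23832$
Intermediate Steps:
$t{\left(r,f \right)} = \left(r + 3 f r\right)^{2}$
$I{\left(d \right)} = 4 d^{2}$ ($I{\left(d \right)} = 2 d 2 d = 4 d^{2}$)
$I{\left(3 \right)} \left(37 + t{\left(5,0 - 2 \right)}\right) = 4 \cdot 3^{2} \left(37 + 5^{2} \left(1 + 3 \left(0 - 2\right)\right)^{2}\right) = 4 \cdot 9 \left(37 + 25 \left(1 + 3 \left(-2\right)\right)^{2}\right) = 36 \left(37 + 25 \left(1 - 6\right)^{2}\right) = 36 \left(37 + 25 \left(-5\right)^{2}\right) = 36 \left(37 + 25 \cdot 25\right) = 36 \left(37 + 625\right) = 36 \cdot 662 = 23832$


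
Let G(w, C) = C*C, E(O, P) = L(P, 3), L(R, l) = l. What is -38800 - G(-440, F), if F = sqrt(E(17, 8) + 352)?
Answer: -39155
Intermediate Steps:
E(O, P) = 3
F = sqrt(355) (F = sqrt(3 + 352) = sqrt(355) ≈ 18.841)
G(w, C) = C**2
-38800 - G(-440, F) = -38800 - (sqrt(355))**2 = -38800 - 1*355 = -38800 - 355 = -39155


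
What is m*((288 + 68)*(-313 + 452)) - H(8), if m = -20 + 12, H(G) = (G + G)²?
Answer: -396128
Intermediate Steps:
H(G) = 4*G² (H(G) = (2*G)² = 4*G²)
m = -8
m*((288 + 68)*(-313 + 452)) - H(8) = -8*(288 + 68)*(-313 + 452) - 4*8² = -2848*139 - 4*64 = -8*49484 - 1*256 = -395872 - 256 = -396128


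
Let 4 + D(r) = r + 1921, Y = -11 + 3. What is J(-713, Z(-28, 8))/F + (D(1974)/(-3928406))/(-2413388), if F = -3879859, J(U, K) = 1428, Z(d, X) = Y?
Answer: -796383615529095/2163767215405576856 ≈ -0.00036805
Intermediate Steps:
Y = -8
Z(d, X) = -8
D(r) = 1917 + r (D(r) = -4 + (r + 1921) = -4 + (1921 + r) = 1917 + r)
J(-713, Z(-28, 8))/F + (D(1974)/(-3928406))/(-2413388) = 1428/(-3879859) + ((1917 + 1974)/(-3928406))/(-2413388) = 1428*(-1/3879859) + (3891*(-1/3928406))*(-1/2413388) = -84/228227 - 3891/3928406*(-1/2413388) = -84/228227 + 3891/9480767899528 = -796383615529095/2163767215405576856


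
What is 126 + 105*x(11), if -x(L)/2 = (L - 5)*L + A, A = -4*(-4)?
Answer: -17094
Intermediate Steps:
A = 16
x(L) = -32 - 2*L*(-5 + L) (x(L) = -2*((L - 5)*L + 16) = -2*((-5 + L)*L + 16) = -2*(L*(-5 + L) + 16) = -2*(16 + L*(-5 + L)) = -32 - 2*L*(-5 + L))
126 + 105*x(11) = 126 + 105*(-32 - 2*11² + 10*11) = 126 + 105*(-32 - 2*121 + 110) = 126 + 105*(-32 - 242 + 110) = 126 + 105*(-164) = 126 - 17220 = -17094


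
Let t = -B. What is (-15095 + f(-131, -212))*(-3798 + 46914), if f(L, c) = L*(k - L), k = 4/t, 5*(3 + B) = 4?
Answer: -15411210576/11 ≈ -1.4010e+9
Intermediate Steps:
B = -11/5 (B = -3 + (⅕)*4 = -3 + ⅘ = -11/5 ≈ -2.2000)
t = 11/5 (t = -1*(-11/5) = 11/5 ≈ 2.2000)
k = 20/11 (k = 4/(11/5) = 4*(5/11) = 20/11 ≈ 1.8182)
f(L, c) = L*(20/11 - L)
(-15095 + f(-131, -212))*(-3798 + 46914) = (-15095 + (1/11)*(-131)*(20 - 11*(-131)))*(-3798 + 46914) = (-15095 + (1/11)*(-131)*(20 + 1441))*43116 = (-15095 + (1/11)*(-131)*1461)*43116 = (-15095 - 191391/11)*43116 = -357436/11*43116 = -15411210576/11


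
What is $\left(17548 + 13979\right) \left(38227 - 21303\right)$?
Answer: $533562948$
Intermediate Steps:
$\left(17548 + 13979\right) \left(38227 - 21303\right) = 31527 \cdot 16924 = 533562948$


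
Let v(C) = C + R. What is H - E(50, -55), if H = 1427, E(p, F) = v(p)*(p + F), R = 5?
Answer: 1702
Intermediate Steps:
v(C) = 5 + C (v(C) = C + 5 = 5 + C)
E(p, F) = (5 + p)*(F + p) (E(p, F) = (5 + p)*(p + F) = (5 + p)*(F + p))
H - E(50, -55) = 1427 - (5 + 50)*(-55 + 50) = 1427 - 55*(-5) = 1427 - 1*(-275) = 1427 + 275 = 1702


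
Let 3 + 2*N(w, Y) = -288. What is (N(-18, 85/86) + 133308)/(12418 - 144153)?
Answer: -53265/52694 ≈ -1.0108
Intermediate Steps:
N(w, Y) = -291/2 (N(w, Y) = -3/2 + (½)*(-288) = -3/2 - 144 = -291/2)
(N(-18, 85/86) + 133308)/(12418 - 144153) = (-291/2 + 133308)/(12418 - 144153) = (266325/2)/(-131735) = (266325/2)*(-1/131735) = -53265/52694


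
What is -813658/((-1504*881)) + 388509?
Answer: 257392281437/662512 ≈ 3.8851e+5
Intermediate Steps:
-813658/((-1504*881)) + 388509 = -813658/(-1325024) + 388509 = -813658*(-1/1325024) + 388509 = 406829/662512 + 388509 = 257392281437/662512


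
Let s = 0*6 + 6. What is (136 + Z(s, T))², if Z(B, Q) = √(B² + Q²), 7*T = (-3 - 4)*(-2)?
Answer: 18536 + 544*√10 ≈ 20256.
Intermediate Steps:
s = 6 (s = 0 + 6 = 6)
T = 2 (T = ((-3 - 4)*(-2))/7 = (-7*(-2))/7 = (⅐)*14 = 2)
(136 + Z(s, T))² = (136 + √(6² + 2²))² = (136 + √(36 + 4))² = (136 + √40)² = (136 + 2*√10)²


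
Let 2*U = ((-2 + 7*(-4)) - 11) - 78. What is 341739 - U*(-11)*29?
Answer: 645517/2 ≈ 3.2276e+5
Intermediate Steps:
U = -119/2 (U = (((-2 + 7*(-4)) - 11) - 78)/2 = (((-2 - 28) - 11) - 78)/2 = ((-30 - 11) - 78)/2 = (-41 - 78)/2 = (½)*(-119) = -119/2 ≈ -59.500)
341739 - U*(-11)*29 = 341739 - (-119/2*(-11))*29 = 341739 - 1309*29/2 = 341739 - 1*37961/2 = 341739 - 37961/2 = 645517/2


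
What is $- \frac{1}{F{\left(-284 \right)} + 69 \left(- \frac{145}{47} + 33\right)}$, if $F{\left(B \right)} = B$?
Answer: $- \frac{47}{83666} \approx -0.00056176$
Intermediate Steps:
$- \frac{1}{F{\left(-284 \right)} + 69 \left(- \frac{145}{47} + 33\right)} = - \frac{1}{-284 + 69 \left(- \frac{145}{47} + 33\right)} = - \frac{1}{-284 + 69 \cdot \frac{1406}{47}} = - \frac{1}{-284 + \frac{97014}{47}} = - \frac{1}{\frac{83666}{47}} = \left(-1\right) \frac{47}{83666} = - \frac{47}{83666}$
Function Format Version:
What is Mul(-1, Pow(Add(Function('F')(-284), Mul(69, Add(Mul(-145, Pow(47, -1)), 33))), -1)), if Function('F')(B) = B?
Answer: Rational(-47, 83666) ≈ -0.00056176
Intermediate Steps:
Mul(-1, Pow(Add(Function('F')(-284), Mul(69, Add(Mul(-145, Pow(47, -1)), 33))), -1)) = Mul(-1, Pow(Add(-284, Mul(69, Add(Mul(-145, Pow(47, -1)), 33))), -1)) = Mul(-1, Pow(Add(-284, Mul(69, Add(Mul(-145, Rational(1, 47)), 33))), -1)) = Mul(-1, Pow(Add(-284, Mul(69, Add(Rational(-145, 47), 33))), -1)) = Mul(-1, Pow(Add(-284, Mul(69, Rational(1406, 47))), -1)) = Mul(-1, Pow(Add(-284, Rational(97014, 47)), -1)) = Mul(-1, Pow(Rational(83666, 47), -1)) = Mul(-1, Rational(47, 83666)) = Rational(-47, 83666)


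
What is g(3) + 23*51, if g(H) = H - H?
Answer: 1173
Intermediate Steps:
g(H) = 0
g(3) + 23*51 = 0 + 23*51 = 0 + 1173 = 1173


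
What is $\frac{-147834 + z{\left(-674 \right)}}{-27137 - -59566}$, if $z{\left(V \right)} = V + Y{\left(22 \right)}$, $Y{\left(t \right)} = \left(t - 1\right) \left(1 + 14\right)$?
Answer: $- \frac{148193}{32429} \approx -4.5698$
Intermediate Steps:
$Y{\left(t \right)} = -15 + 15 t$ ($Y{\left(t \right)} = \left(-1 + t\right) 15 = -15 + 15 t$)
$z{\left(V \right)} = 315 + V$ ($z{\left(V \right)} = V + \left(-15 + 15 \cdot 22\right) = V + \left(-15 + 330\right) = V + 315 = 315 + V$)
$\frac{-147834 + z{\left(-674 \right)}}{-27137 - -59566} = \frac{-147834 + \left(315 - 674\right)}{-27137 - -59566} = \frac{-147834 - 359}{-27137 + 59566} = - \frac{148193}{32429}$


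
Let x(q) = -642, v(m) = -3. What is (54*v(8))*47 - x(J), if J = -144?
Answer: -6972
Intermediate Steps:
(54*v(8))*47 - x(J) = (54*(-3))*47 - 1*(-642) = -162*47 + 642 = -7614 + 642 = -6972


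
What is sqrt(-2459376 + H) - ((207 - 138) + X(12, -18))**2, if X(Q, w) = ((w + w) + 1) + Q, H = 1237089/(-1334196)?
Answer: -2116 + I*sqrt(121607920517430885)/222366 ≈ -2116.0 + 1568.2*I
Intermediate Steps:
H = -412363/444732 (H = 1237089*(-1/1334196) = -412363/444732 ≈ -0.92722)
X(Q, w) = 1 + Q + 2*w (X(Q, w) = (2*w + 1) + Q = (1 + 2*w) + Q = 1 + Q + 2*w)
sqrt(-2459376 + H) - ((207 - 138) + X(12, -18))**2 = sqrt(-2459376 - 412363/444732) - ((207 - 138) + (1 + 12 + 2*(-18)))**2 = sqrt(-1093763619595/444732) - (69 + (1 + 12 - 36))**2 = I*sqrt(121607920517430885)/222366 - (69 - 23)**2 = I*sqrt(121607920517430885)/222366 - 1*46**2 = I*sqrt(121607920517430885)/222366 - 1*2116 = I*sqrt(121607920517430885)/222366 - 2116 = -2116 + I*sqrt(121607920517430885)/222366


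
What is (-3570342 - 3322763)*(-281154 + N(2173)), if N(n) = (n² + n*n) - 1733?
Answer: -63147535004955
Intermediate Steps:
N(n) = -1733 + 2*n² (N(n) = (n² + n²) - 1733 = 2*n² - 1733 = -1733 + 2*n²)
(-3570342 - 3322763)*(-281154 + N(2173)) = (-3570342 - 3322763)*(-281154 + (-1733 + 2*2173²)) = -6893105*(-281154 + (-1733 + 2*4721929)) = -6893105*(-281154 + (-1733 + 9443858)) = -6893105*(-281154 + 9442125) = -6893105*9160971 = -63147535004955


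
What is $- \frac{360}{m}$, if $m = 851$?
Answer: $- \frac{360}{851} \approx -0.42303$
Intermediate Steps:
$- \frac{360}{m} = - \frac{360}{851}$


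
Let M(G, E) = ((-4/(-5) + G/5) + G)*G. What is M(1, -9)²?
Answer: 4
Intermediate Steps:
M(G, E) = G*(⅘ + 6*G/5) (M(G, E) = ((-4*(-⅕) + G*(⅕)) + G)*G = ((⅘ + G/5) + G)*G = (⅘ + 6*G/5)*G = G*(⅘ + 6*G/5))
M(1, -9)² = ((⅖)*1*(2 + 3*1))² = ((⅖)*1*(2 + 3))² = ((⅖)*1*5)² = 2² = 4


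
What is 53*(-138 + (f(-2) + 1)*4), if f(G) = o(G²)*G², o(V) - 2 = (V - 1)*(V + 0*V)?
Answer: 4770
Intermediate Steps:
o(V) = 2 + V*(-1 + V) (o(V) = 2 + (V - 1)*(V + 0*V) = 2 + (-1 + V)*(V + 0) = 2 + (-1 + V)*V = 2 + V*(-1 + V))
f(G) = G²*(2 + G⁴ - G²) (f(G) = (2 + (G²)² - G²)*G² = (2 + G⁴ - G²)*G² = G²*(2 + G⁴ - G²))
53*(-138 + (f(-2) + 1)*4) = 53*(-138 + ((-2)²*(2 + (-2)⁴ - 1*(-2)²) + 1)*4) = 53*(-138 + (4*(2 + 16 - 1*4) + 1)*4) = 53*(-138 + (4*(2 + 16 - 4) + 1)*4) = 53*(-138 + (4*14 + 1)*4) = 53*(-138 + (56 + 1)*4) = 53*(-138 + 57*4) = 53*(-138 + 228) = 53*90 = 4770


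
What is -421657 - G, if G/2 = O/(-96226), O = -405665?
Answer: -1560583762/3701 ≈ -4.2167e+5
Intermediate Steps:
G = 31205/3701 (G = 2*(-405665/(-96226)) = 2*(-405665*(-1/96226)) = 2*(31205/7402) = 31205/3701 ≈ 8.4315)
-421657 - G = -421657 - 1*31205/3701 = -421657 - 31205/3701 = -1560583762/3701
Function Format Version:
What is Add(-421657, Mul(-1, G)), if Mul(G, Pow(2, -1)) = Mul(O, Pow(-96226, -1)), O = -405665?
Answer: Rational(-1560583762, 3701) ≈ -4.2167e+5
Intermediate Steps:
G = Rational(31205, 3701) (G = Mul(2, Mul(-405665, Pow(-96226, -1))) = Mul(2, Mul(-405665, Rational(-1, 96226))) = Mul(2, Rational(31205, 7402)) = Rational(31205, 3701) ≈ 8.4315)
Add(-421657, Mul(-1, G)) = Add(-421657, Mul(-1, Rational(31205, 3701))) = Add(-421657, Rational(-31205, 3701)) = Rational(-1560583762, 3701)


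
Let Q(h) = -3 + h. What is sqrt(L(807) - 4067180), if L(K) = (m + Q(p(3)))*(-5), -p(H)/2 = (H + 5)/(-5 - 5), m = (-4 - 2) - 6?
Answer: I*sqrt(4067113) ≈ 2016.7*I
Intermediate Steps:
m = -12 (m = -6 - 6 = -12)
p(H) = 1 + H/5 (p(H) = -2*(H + 5)/(-5 - 5) = -2*(5 + H)/(-10) = -2*(5 + H)*(-1)/10 = -2*(-1/2 - H/10) = 1 + H/5)
L(K) = 67 (L(K) = (-12 + (-3 + (1 + (1/5)*3)))*(-5) = (-12 + (-3 + (1 + 3/5)))*(-5) = (-12 + (-3 + 8/5))*(-5) = (-12 - 7/5)*(-5) = -67/5*(-5) = 67)
sqrt(L(807) - 4067180) = sqrt(67 - 4067180) = sqrt(-4067113) = I*sqrt(4067113)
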